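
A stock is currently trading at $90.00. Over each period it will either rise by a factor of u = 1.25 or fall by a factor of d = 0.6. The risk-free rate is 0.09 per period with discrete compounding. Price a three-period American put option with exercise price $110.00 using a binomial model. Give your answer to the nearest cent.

$22.05

Risk-neutral probability p = (1 + 0.09 − 0.6)/(1.25 − 0.6) = 0.4900/0.6500 = 0.7538
Terminal stock prices: S_uuu = 175.8, S_uud = 84.38, S_udd = 40.5, S_ddd = 19.44
Terminal payoffs (K − S): max(-65.78, 0) = 0, max(25.62, 0) = 25.62, max(69.5, 0) = 69.5, max(90.56, 0) = 90.56
Node uu (S = 140.6): continuation = 1/1.09·[0.7538·0.0000 + 0.2462·25.6250] = 5.7869; exercise value = 0.0000 ≤ continuation, so V_uu = 5.7869
Node ud (S = 67.5): continuation = 1/1.09·[0.7538·25.6250 + 0.2462·69.5000] = 33.4174; exercise value = 42.5000 > continuation, so V_ud = 42.5000 (exercise)
Node dd (S = 32.4): continuation = 1/1.09·[0.7538·69.5000 + 0.2462·90.5600] = 68.5174; exercise value = 77.6000 > continuation, so V_dd = 77.6000 (exercise)
Node u (S = 112.5): continuation = 1/1.09·[0.7538·5.7869 + 0.2462·42.5000] = 13.6000; exercise value = 0.0000 ≤ continuation, so V_u = 13.6000
Node d (S = 54): continuation = 1/1.09·[0.7538·42.5000 + 0.2462·77.6000] = 46.9174; exercise value = 56.0000 > continuation, so V_d = 56.0000 (exercise)
Node 0 (S = 90): continuation = 1/1.09·[0.7538·13.6000 + 0.2462·56.0000] = 22.0522; exercise value = 20.0000 ≤ continuation, so V_0 = 22.0522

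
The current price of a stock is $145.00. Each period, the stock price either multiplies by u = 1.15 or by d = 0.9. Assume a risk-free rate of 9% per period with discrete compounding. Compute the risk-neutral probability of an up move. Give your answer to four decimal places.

p = 0.7600

Risk-neutral probability p = (1 + 0.09 − 0.9)/(1.15 − 0.9) = 0.1900/0.2500 = 0.7600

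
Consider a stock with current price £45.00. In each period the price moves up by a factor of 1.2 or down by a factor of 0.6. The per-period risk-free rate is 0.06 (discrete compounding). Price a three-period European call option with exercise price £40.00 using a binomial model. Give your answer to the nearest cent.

Risk-neutral probability p = (1 + 0.06 − 0.6)/(1.2 − 0.6) = 0.4600/0.6000 = 0.7667
Terminal stock prices: S_uuu = 77.76, S_uud = 38.88, S_udd = 19.44, S_ddd = 9.72
Terminal payoffs (S − K): max(37.76, 0) = 37.76, max(-1.12, 0) = 0, max(-20.56, 0) = 0, max(-30.28, 0) = 0
Node uu (S = 64.8): V_uu = 1/1.06·[0.7667·37.7600 + 0.2333·0.0000] = 27.3107
Node ud (S = 32.4): V_ud = 1/1.06·[0.7667·0.0000 + 0.2333·0.0000] = 0.0000
Node dd (S = 16.2): V_dd = 1/1.06·[0.7667·0.0000 + 0.2333·0.0000] = 0.0000
Node u (S = 54): V_u = 1/1.06·[0.7667·27.3107 + 0.2333·0.0000] = 19.7530
Node d (S = 27): V_d = 1/1.06·[0.7667·0.0000 + 0.2333·0.0000] = 0.0000
Node 0 (S = 45): V_0 = 1/1.06·[0.7667·19.7530 + 0.2333·0.0000] = 14.2868

£14.29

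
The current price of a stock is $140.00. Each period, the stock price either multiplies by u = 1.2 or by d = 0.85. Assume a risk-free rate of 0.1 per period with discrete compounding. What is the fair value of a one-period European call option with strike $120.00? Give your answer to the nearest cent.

Risk-neutral probability p = (1 + 0.1 − 0.85)/(1.2 − 0.85) = 0.2500/0.3500 = 0.7143
Terminal stock prices: S_u = 168, S_d = 119
Terminal payoffs (S − K): max(48, 0) = 48, max(-1, 0) = 0
Node 0 (S = 140): V_0 = 1/1.1·[0.7143·48.0000 + 0.2857·0.0000] = 31.1688

$31.17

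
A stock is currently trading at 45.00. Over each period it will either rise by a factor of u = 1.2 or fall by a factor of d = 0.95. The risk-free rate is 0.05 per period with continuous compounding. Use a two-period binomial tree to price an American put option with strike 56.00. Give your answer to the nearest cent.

Risk-neutral probability p = (e^0.05 − 0.95)/(1.2 − 0.95) = 0.1013/0.2500 = 0.4051
Terminal stock prices: S_uu = 64.8, S_ud = 51.3, S_dd = 40.61
Terminal payoffs (K − S): max(-8.8, 0) = 0, max(4.7, 0) = 4.7, max(15.39, 0) = 15.39
Node u (S = 54): continuation = e^(−0.05)·[0.4051·0.0000 + 0.5949·4.7000] = 2.6597; exercise value = 2.0000 ≤ continuation, so V_u = 2.6597
Node d (S = 42.75): continuation = e^(−0.05)·[0.4051·4.7000 + 0.5949·15.3875] = 10.5188; exercise value = 13.2500 > continuation, so V_d = 13.2500 (exercise)
Node 0 (S = 45): continuation = e^(−0.05)·[0.4051·2.6597 + 0.5949·13.2500] = 8.5231; exercise value = 11.0000 > continuation, so V_0 = 11.0000 (exercise)

11.00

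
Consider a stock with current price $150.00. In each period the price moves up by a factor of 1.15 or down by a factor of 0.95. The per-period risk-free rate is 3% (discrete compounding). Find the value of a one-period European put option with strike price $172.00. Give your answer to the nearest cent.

Risk-neutral probability p = (1 + 0.03 − 0.95)/(1.15 − 0.95) = 0.0800/0.2000 = 0.4000
Terminal stock prices: S_u = 172.5, S_d = 142.5
Terminal payoffs (K − S): max(-0.5, 0) = 0, max(29.5, 0) = 29.5
Node 0 (S = 150): V_0 = 1/1.03·[0.4000·0.0000 + 0.6000·29.5000] = 17.1845

$17.18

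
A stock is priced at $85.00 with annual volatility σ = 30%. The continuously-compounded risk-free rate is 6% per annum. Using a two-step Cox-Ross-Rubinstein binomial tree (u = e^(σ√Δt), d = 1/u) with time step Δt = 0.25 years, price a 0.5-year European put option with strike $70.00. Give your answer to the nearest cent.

$1.62

CRR parameters: u = e^(σ√Δt) = e^(0.3·√0.25) = 1.1618, d = 1/u = 0.8607
Per-period rate: rΔt = 0.06·0.25 = 0.015, so R = e^0.015 = 1.0151
Risk-neutral probability p = (e^0.015 − 0.8607)/(1.1618 − 0.8607) = 0.1544/0.3011 = 0.5128
Terminal stock prices: S_uu = 114.7, S_ud = 85, S_dd = 62.97
Terminal payoffs (K − S): max(-44.74, 0) = 0, max(-15, 0) = 0, max(7.03, 0) = 7.03
Node u (S = 98.76): V_u = e^(−0.015)·[0.5128·0.0000 + 0.4872·0.0000] = 0.0000
Node d (S = 73.16): V_d = e^(−0.015)·[0.5128·0.0000 + 0.4872·7.0305] = 3.3745
Node 0 (S = 85): V_0 = e^(−0.015)·[0.5128·0.0000 + 0.4872·3.3745] = 1.6197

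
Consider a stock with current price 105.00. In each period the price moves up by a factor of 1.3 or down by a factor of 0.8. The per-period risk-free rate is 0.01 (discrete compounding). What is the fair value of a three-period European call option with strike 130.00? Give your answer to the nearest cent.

10.80

Risk-neutral probability p = (1 + 0.01 − 0.8)/(1.3 − 0.8) = 0.2100/0.5000 = 0.4200
Terminal stock prices: S_uuu = 230.7, S_uud = 142, S_udd = 87.36, S_ddd = 53.76
Terminal payoffs (S − K): max(100.7, 0) = 100.7, max(11.96, 0) = 11.96, max(-42.64, 0) = 0, max(-76.24, 0) = 0
Node uu (S = 177.5): V_uu = 1/1.01·[0.4200·100.6850 + 0.5800·11.9600] = 48.7371
Node ud (S = 109.2): V_ud = 1/1.01·[0.4200·11.9600 + 0.5800·0.0000] = 4.9735
Node dd (S = 67.2): V_dd = 1/1.01·[0.4200·0.0000 + 0.5800·0.0000] = 0.0000
Node u (S = 136.5): V_u = 1/1.01·[0.4200·48.7371 + 0.5800·4.9735] = 23.1230
Node d (S = 84): V_d = 1/1.01·[0.4200·4.9735 + 0.5800·0.0000] = 2.0682
Node 0 (S = 105): V_0 = 1/1.01·[0.4200·23.1230 + 0.5800·2.0682] = 10.8032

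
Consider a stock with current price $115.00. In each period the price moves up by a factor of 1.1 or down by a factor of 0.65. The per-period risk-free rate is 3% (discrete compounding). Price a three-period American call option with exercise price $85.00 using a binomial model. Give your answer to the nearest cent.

$39.17

Risk-neutral probability p = (1 + 0.03 − 0.65)/(1.1 − 0.65) = 0.3800/0.4500 = 0.8444
Terminal stock prices: S_uuu = 153.1, S_uud = 90.45, S_udd = 53.45, S_ddd = 31.58
Terminal payoffs (S − K): max(68.07, 0) = 68.07, max(5.448, 0) = 5.448, max(-31.55, 0) = 0, max(-53.42, 0) = 0
Node uu (S = 139.2): continuation = 1/1.03·[0.8444·68.0650 + 0.1556·5.4475] = 56.6257; exercise value = 54.1500 ≤ continuation, so V_uu = 56.6257
Node ud (S = 82.23): continuation = 1/1.03·[0.8444·5.4475 + 0.1556·0.0000] = 4.4661; exercise value = 0.0000 ≤ continuation, so V_ud = 4.4661
Node dd (S = 48.59): continuation = 1/1.03·[0.8444·0.0000 + 0.1556·0.0000] = 0.0000; exercise value = 0.0000 ≤ continuation, so V_dd = 0.0000
Node u (S = 126.5): continuation = 1/1.03·[0.8444·56.6257 + 0.1556·4.4661] = 47.0990; exercise value = 41.5000 ≤ continuation, so V_u = 47.0990
Node d (S = 74.75): continuation = 1/1.03·[0.8444·4.4661 + 0.1556·0.0000] = 3.6615; exercise value = 0.0000 ≤ continuation, so V_d = 3.6615
Node 0 (S = 115): continuation = 1/1.03·[0.8444·47.0990 + 0.1556·3.6615] = 39.1671; exercise value = 30.0000 ≤ continuation, so V_0 = 39.1671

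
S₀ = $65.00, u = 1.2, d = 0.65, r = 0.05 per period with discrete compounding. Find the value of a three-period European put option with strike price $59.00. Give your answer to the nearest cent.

Risk-neutral probability p = (1 + 0.05 − 0.65)/(1.2 − 0.65) = 0.4000/0.5500 = 0.7273
Terminal stock prices: S_uuu = 112.3, S_uud = 60.84, S_udd = 32.96, S_ddd = 17.85
Terminal payoffs (K − S): max(-53.32, 0) = 0, max(-1.84, 0) = 0, max(26.04, 0) = 26.04, max(41.15, 0) = 41.15
Node uu (S = 93.6): V_uu = 1/1.05·[0.7273·0.0000 + 0.2727·0.0000] = 0.0000
Node ud (S = 50.7): V_ud = 1/1.05·[0.7273·0.0000 + 0.2727·26.0450] = 6.7649
Node dd (S = 27.46): V_dd = 1/1.05·[0.7273·26.0450 + 0.2727·41.1494] = 28.7280
Node u (S = 78): V_u = 1/1.05·[0.7273·0.0000 + 0.2727·6.7649] = 1.7571
Node d (S = 42.25): V_d = 1/1.05·[0.7273·6.7649 + 0.2727·28.7280] = 12.1475
Node 0 (S = 65): V_0 = 1/1.05·[0.7273·1.7571 + 0.2727·12.1475] = 4.3722

$4.37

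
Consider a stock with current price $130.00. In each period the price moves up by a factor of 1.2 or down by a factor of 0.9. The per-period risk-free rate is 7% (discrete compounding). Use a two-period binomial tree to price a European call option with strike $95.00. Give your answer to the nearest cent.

Risk-neutral probability p = (1 + 0.07 − 0.9)/(1.2 − 0.9) = 0.1700/0.3000 = 0.5667
Terminal stock prices: S_uu = 187.2, S_ud = 140.4, S_dd = 105.3
Terminal payoffs (S − K): max(92.2, 0) = 92.2, max(45.4, 0) = 45.4, max(10.3, 0) = 10.3
Node u (S = 156): V_u = 1/1.07·[0.5667·92.2000 + 0.4333·45.4000] = 67.2150
Node d (S = 117): V_d = 1/1.07·[0.5667·45.4000 + 0.4333·10.3000] = 28.2150
Node 0 (S = 130): V_0 = 1/1.07·[0.5667·67.2150 + 0.4333·28.2150] = 47.0233

$47.02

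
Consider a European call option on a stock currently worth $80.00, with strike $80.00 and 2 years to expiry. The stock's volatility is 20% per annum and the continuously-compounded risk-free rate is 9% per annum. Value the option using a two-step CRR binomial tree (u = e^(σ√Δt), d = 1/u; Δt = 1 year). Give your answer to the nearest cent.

CRR parameters: u = e^(σ√Δt) = e^(0.2·√1) = 1.2214, d = 1/u = 0.8187
Per-period rate: rΔt = 0.09·1 = 0.09, so R = e^0.09 = 1.0942
Risk-neutral probability p = (e^0.09 − 0.8187)/(1.2214 − 0.8187) = 0.2754/0.4027 = 0.6840
Terminal stock prices: S_uu = 119.3, S_ud = 80, S_dd = 53.63
Terminal payoffs (S − K): max(39.35, 0) = 39.35, max(0, 0) = 0, max(-26.37, 0) = 0
Node u (S = 97.71): V_u = e^(−0.09)·[0.6840·39.3460 + 0.3160·0.0000] = 24.5977
Node d (S = 65.5): V_d = e^(−0.09)·[0.6840·0.0000 + 0.3160·0.0000] = 0.0000
Node 0 (S = 80): V_0 = e^(−0.09)·[0.6840·24.5977 + 0.3160·0.0000] = 15.3776

$15.38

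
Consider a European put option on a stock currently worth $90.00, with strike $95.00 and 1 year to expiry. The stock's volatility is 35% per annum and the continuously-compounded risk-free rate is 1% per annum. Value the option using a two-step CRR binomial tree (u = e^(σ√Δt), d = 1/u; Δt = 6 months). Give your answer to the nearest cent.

$14.54

CRR parameters: u = e^(σ√Δt) = e^(0.35·√0.5) = 1.2808, d = 1/u = 0.7808
Per-period rate: rΔt = 0.01·0.5 = 0.005, so R = e^0.005 = 1.0050
Risk-neutral probability p = (e^0.005 − 0.7808)/(1.2808 − 0.7808) = 0.2243/0.5000 = 0.4485
Terminal stock prices: S_uu = 147.6, S_ud = 90, S_dd = 54.86
Terminal payoffs (K − S): max(-52.64, 0) = 0, max(5, 0) = 5, max(40.14, 0) = 40.14
Node u (S = 115.3): V_u = e^(−0.005)·[0.4485·0.0000 + 0.5515·5.0000] = 2.7439
Node d (S = 70.27): V_d = e^(−0.005)·[0.4485·5.0000 + 0.5515·40.1372] = 24.2578
Node 0 (S = 90): V_0 = e^(−0.005)·[0.4485·2.7439 + 0.5515·24.2578] = 14.5367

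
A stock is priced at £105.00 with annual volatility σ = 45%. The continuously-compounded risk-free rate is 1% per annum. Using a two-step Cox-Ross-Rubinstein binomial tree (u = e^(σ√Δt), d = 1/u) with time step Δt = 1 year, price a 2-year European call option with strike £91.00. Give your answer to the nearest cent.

£32.84

CRR parameters: u = e^(σ√Δt) = e^(0.45·√1) = 1.5683, d = 1/u = 0.6376
Per-period rate: rΔt = 0.01·1 = 0.01, so R = e^0.01 = 1.0101
Risk-neutral probability p = (e^0.01 − 0.6376)/(1.5683 − 0.6376) = 0.3724/0.9307 = 0.4002
Terminal stock prices: S_uu = 258.3, S_ud = 105, S_dd = 42.69
Terminal payoffs (S − K): max(167.3, 0) = 167.3, max(14, 0) = 14, max(-48.31, 0) = 0
Node u (S = 164.7): V_u = e^(−0.01)·[0.4002·167.2583 + 0.5998·14.0000] = 74.5782
Node d (S = 66.95): V_d = e^(−0.01)·[0.4002·14.0000 + 0.5998·0.0000] = 5.5465
Node 0 (S = 105): V_0 = e^(−0.01)·[0.4002·74.5782 + 0.5998·5.5465] = 32.8401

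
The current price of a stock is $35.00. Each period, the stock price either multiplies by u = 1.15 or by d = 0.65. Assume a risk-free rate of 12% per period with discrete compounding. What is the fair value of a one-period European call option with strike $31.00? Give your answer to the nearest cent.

Risk-neutral probability p = (1 + 0.12 − 0.65)/(1.15 − 0.65) = 0.4700/0.5000 = 0.9400
Terminal stock prices: S_u = 40.25, S_d = 22.75
Terminal payoffs (S − K): max(9.25, 0) = 9.25, max(-8.25, 0) = 0
Node 0 (S = 35): V_0 = 1/1.12·[0.9400·9.2500 + 0.0600·0.0000] = 7.7634

$7.76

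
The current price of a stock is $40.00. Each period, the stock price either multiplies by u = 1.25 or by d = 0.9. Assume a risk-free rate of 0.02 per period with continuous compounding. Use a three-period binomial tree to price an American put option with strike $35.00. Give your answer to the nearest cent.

Risk-neutral probability p = (e^0.02 − 0.9)/(1.25 − 0.9) = 0.1202/0.3500 = 0.3434
Terminal stock prices: S_uuu = 78.12, S_uud = 56.25, S_udd = 40.5, S_ddd = 29.16
Terminal payoffs (K − S): max(-43.12, 0) = 0, max(-21.25, 0) = 0, max(-5.5, 0) = 0, max(5.84, 0) = 5.84
Node uu (S = 62.5): continuation = e^(−0.02)·[0.3434·0.0000 + 0.6566·0.0000] = 0.0000; exercise value = 0.0000 ≤ continuation, so V_uu = 0.0000
Node ud (S = 45): continuation = e^(−0.02)·[0.3434·0.0000 + 0.6566·0.0000] = 0.0000; exercise value = 0.0000 ≤ continuation, so V_ud = 0.0000
Node dd (S = 32.4): continuation = e^(−0.02)·[0.3434·0.0000 + 0.6566·5.8400] = 3.7584; exercise value = 2.6000 ≤ continuation, so V_dd = 3.7584
Node u (S = 50): continuation = e^(−0.02)·[0.3434·0.0000 + 0.6566·0.0000] = 0.0000; exercise value = 0.0000 ≤ continuation, so V_u = 0.0000
Node d (S = 36): continuation = e^(−0.02)·[0.3434·0.0000 + 0.6566·3.7584] = 2.4188; exercise value = 0.0000 ≤ continuation, so V_d = 2.4188
Node 0 (S = 40): continuation = e^(−0.02)·[0.3434·0.0000 + 0.6566·2.4188] = 1.5567; exercise value = 0.0000 ≤ continuation, so V_0 = 1.5567

$1.56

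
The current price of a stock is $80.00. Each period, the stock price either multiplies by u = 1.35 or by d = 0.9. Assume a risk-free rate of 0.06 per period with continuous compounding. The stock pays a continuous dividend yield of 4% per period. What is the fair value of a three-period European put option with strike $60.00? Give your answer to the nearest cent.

$0.55

Per-period risk-free factor R = e^0.06 = 1.0618; dividend-adjusted growth = e^(0.06−0.04) = 1.0202.
Risk-neutral probability p = (1.0202 − 0.9)/(1.35 − 0.9) = 0.1202/0.4500 = 0.2671
Terminal stock prices: S_uuu = 196.8, S_uud = 131.2, S_udd = 87.48, S_ddd = 58.32
Terminal payoffs (K − S): max(-136.8, 0) = 0, max(-71.22, 0) = 0, max(-27.48, 0) = 0, max(1.68, 0) = 1.68
Node uu (S = 145.8): V_uu = e^(−0.06)·[0.2671·0.0000 + 0.7329·0.0000] = 0.0000
Node ud (S = 97.2): V_ud = e^(−0.06)·[0.2671·0.0000 + 0.7329·0.0000] = 0.0000
Node dd (S = 64.8): V_dd = e^(−0.06)·[0.2671·0.0000 + 0.7329·1.6800] = 1.1595
Node u (S = 108): V_u = e^(−0.06)·[0.2671·0.0000 + 0.7329·0.0000] = 0.0000
Node d (S = 72): V_d = e^(−0.06)·[0.2671·0.0000 + 0.7329·1.1595] = 0.8003
Node 0 (S = 80): V_0 = e^(−0.06)·[0.2671·0.0000 + 0.7329·0.8003] = 0.5524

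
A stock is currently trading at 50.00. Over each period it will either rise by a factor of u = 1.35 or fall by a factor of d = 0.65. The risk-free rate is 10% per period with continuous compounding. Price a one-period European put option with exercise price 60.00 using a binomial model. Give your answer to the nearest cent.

Risk-neutral probability p = (e^0.1 − 0.65)/(1.35 − 0.65) = 0.4552/0.7000 = 0.6502
Terminal stock prices: S_u = 67.5, S_d = 32.5
Terminal payoffs (K − S): max(-7.5, 0) = 0, max(27.5, 0) = 27.5
Node 0 (S = 50): V_0 = e^(−0.1)·[0.6502·0.0000 + 0.3498·27.5000] = 8.7030

8.70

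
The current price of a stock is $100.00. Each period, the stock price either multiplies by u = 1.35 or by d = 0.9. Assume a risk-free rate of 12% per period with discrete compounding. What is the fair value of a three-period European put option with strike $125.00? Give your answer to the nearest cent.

Risk-neutral probability p = (1 + 0.12 − 0.9)/(1.35 − 0.9) = 0.2200/0.4500 = 0.4889
Terminal stock prices: S_uuu = 246, S_uud = 164, S_udd = 109.4, S_ddd = 72.9
Terminal payoffs (K − S): max(-121, 0) = 0, max(-39.03, 0) = 0, max(15.65, 0) = 15.65, max(52.1, 0) = 52.1
Node uu (S = 182.3): V_uu = 1/1.12·[0.4889·0.0000 + 0.5111·0.0000] = 0.0000
Node ud (S = 121.5): V_ud = 1/1.12·[0.4889·0.0000 + 0.5111·15.6500] = 7.1419
Node dd (S = 81): V_dd = 1/1.12·[0.4889·15.6500 + 0.5111·52.1000] = 30.6071
Node u (S = 135): V_u = 1/1.12·[0.4889·0.0000 + 0.5111·7.1419] = 3.2592
Node d (S = 90): V_d = 1/1.12·[0.4889·7.1419 + 0.5111·30.6071] = 17.0850
Node 0 (S = 100): V_0 = 1/1.12·[0.4889·3.2592 + 0.5111·17.0850] = 9.2194

$9.22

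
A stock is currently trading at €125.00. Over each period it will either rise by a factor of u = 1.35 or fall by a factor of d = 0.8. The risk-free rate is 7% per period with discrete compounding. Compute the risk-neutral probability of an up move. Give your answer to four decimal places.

Risk-neutral probability p = (1 + 0.07 − 0.8)/(1.35 − 0.8) = 0.2700/0.5500 = 0.4909

p = 0.4909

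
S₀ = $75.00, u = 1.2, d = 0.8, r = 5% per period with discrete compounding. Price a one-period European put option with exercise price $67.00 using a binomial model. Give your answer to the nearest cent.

$2.50

Risk-neutral probability p = (1 + 0.05 − 0.8)/(1.2 − 0.8) = 0.2500/0.4000 = 0.6250
Terminal stock prices: S_u = 90, S_d = 60
Terminal payoffs (K − S): max(-23, 0) = 0, max(7, 0) = 7
Node 0 (S = 75): V_0 = 1/1.05·[0.6250·0.0000 + 0.3750·7.0000] = 2.5000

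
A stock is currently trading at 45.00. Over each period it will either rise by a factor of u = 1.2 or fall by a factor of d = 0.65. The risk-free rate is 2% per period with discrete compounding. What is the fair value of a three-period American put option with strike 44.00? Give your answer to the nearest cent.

Risk-neutral probability p = (1 + 0.02 − 0.65)/(1.2 − 0.65) = 0.3700/0.5500 = 0.6727
Terminal stock prices: S_uuu = 77.76, S_uud = 42.12, S_udd = 22.82, S_ddd = 12.36
Terminal payoffs (K − S): max(-33.76, 0) = 0, max(1.88, 0) = 1.88, max(21.18, 0) = 21.18, max(31.64, 0) = 31.64
Node uu (S = 64.8): continuation = 1/1.02·[0.6727·0.0000 + 0.3273·1.8800] = 0.6032; exercise value = 0.0000 ≤ continuation, so V_uu = 0.6032
Node ud (S = 35.1): continuation = 1/1.02·[0.6727·1.8800 + 0.3273·21.1850] = 8.0373; exercise value = 8.9000 > continuation, so V_ud = 8.9000 (exercise)
Node dd (S = 19.01): continuation = 1/1.02·[0.6727·21.1850 + 0.3273·31.6419] = 24.1248; exercise value = 24.9875 > continuation, so V_dd = 24.9875 (exercise)
Node u (S = 54): continuation = 1/1.02·[0.6727·0.6032 + 0.3273·8.9000] = 3.2535; exercise value = 0.0000 ≤ continuation, so V_u = 3.2535
Node d (S = 29.25): continuation = 1/1.02·[0.6727·8.9000 + 0.3273·24.9875] = 13.8873; exercise value = 14.7500 > continuation, so V_d = 14.7500 (exercise)
Node 0 (S = 45): continuation = 1/1.02·[0.6727·3.2535 + 0.3273·14.7500] = 6.8784; exercise value = 0.0000 ≤ continuation, so V_0 = 6.8784

6.88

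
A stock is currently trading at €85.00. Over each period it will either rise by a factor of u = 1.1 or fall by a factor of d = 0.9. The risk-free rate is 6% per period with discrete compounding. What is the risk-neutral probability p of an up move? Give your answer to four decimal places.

Risk-neutral probability p = (1 + 0.06 − 0.9)/(1.1 − 0.9) = 0.1600/0.2000 = 0.8000

p = 0.8000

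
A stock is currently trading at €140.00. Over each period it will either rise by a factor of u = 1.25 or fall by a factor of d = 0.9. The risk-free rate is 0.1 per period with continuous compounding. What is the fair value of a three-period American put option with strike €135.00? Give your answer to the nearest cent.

€3.37

Risk-neutral probability p = (e^0.1 − 0.9)/(1.25 − 0.9) = 0.2052/0.3500 = 0.5862
Terminal stock prices: S_uuu = 273.4, S_uud = 196.9, S_udd = 141.8, S_ddd = 102.1
Terminal payoffs (K − S): max(-138.4, 0) = 0, max(-61.88, 0) = 0, max(-6.75, 0) = 0, max(32.94, 0) = 32.94
Node uu (S = 218.8): continuation = e^(−0.1)·[0.5862·0.0000 + 0.4138·0.0000] = 0.0000; exercise value = 0.0000 ≤ continuation, so V_uu = 0.0000
Node ud (S = 157.5): continuation = e^(−0.1)·[0.5862·0.0000 + 0.4138·0.0000] = 0.0000; exercise value = 0.0000 ≤ continuation, so V_ud = 0.0000
Node dd (S = 113.4): continuation = e^(−0.1)·[0.5862·0.0000 + 0.4138·32.9400] = 12.3334; exercise value = 21.6000 > continuation, so V_dd = 21.6000 (exercise)
Node u (S = 175): continuation = e^(−0.1)·[0.5862·0.0000 + 0.4138·0.0000] = 0.0000; exercise value = 0.0000 ≤ continuation, so V_u = 0.0000
Node d (S = 126): continuation = e^(−0.1)·[0.5862·0.0000 + 0.4138·21.6000] = 8.0875; exercise value = 9.0000 > continuation, so V_d = 9.0000 (exercise)
Node 0 (S = 140): continuation = e^(−0.1)·[0.5862·0.0000 + 0.4138·9.0000] = 3.3698; exercise value = 0.0000 ≤ continuation, so V_0 = 3.3698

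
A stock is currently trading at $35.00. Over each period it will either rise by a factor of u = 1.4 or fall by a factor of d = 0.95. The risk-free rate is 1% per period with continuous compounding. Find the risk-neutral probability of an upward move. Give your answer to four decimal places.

p = 0.1334

Risk-neutral probability p = (e^0.01 − 0.95)/(1.4 − 0.95) = 0.0601/0.4500 = 0.1334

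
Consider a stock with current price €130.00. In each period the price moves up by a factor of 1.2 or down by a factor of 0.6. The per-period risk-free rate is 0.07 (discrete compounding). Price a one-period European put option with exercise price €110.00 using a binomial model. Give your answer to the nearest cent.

€6.48

Risk-neutral probability p = (1 + 0.07 − 0.6)/(1.2 − 0.6) = 0.4700/0.6000 = 0.7833
Terminal stock prices: S_u = 156, S_d = 78
Terminal payoffs (K − S): max(-46, 0) = 0, max(32, 0) = 32
Node 0 (S = 130): V_0 = 1/1.07·[0.7833·0.0000 + 0.2167·32.0000] = 6.4798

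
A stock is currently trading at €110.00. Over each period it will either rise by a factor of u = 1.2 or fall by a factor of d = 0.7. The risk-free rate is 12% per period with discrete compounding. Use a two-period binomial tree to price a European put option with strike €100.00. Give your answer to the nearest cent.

Risk-neutral probability p = (1 + 0.12 − 0.7)/(1.2 − 0.7) = 0.4200/0.5000 = 0.8400
Terminal stock prices: S_uu = 158.4, S_ud = 92.4, S_dd = 53.9
Terminal payoffs (K − S): max(-58.4, 0) = 0, max(7.6, 0) = 7.6, max(46.1, 0) = 46.1
Node u (S = 132): V_u = 1/1.12·[0.8400·0.0000 + 0.1600·7.6000] = 1.0857
Node d (S = 77): V_d = 1/1.12·[0.8400·7.6000 + 0.1600·46.1000] = 12.2857
Node 0 (S = 110): V_0 = 1/1.12·[0.8400·1.0857 + 0.1600·12.2857] = 2.5694

€2.57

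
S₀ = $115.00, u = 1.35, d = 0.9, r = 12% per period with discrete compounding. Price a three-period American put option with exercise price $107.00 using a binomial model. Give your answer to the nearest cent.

$2.88

Risk-neutral probability p = (1 + 0.12 − 0.9)/(1.35 − 0.9) = 0.2200/0.4500 = 0.4889
Terminal stock prices: S_uuu = 282.9, S_uud = 188.6, S_udd = 125.8, S_ddd = 83.84
Terminal payoffs (K − S): max(-175.9, 0) = 0, max(-81.63, 0) = 0, max(-18.75, 0) = 0, max(23.16, 0) = 23.16
Node uu (S = 209.6): continuation = 1/1.12·[0.4889·0.0000 + 0.5111·0.0000] = 0.0000; exercise value = 0.0000 ≤ continuation, so V_uu = 0.0000
Node ud (S = 139.7): continuation = 1/1.12·[0.4889·0.0000 + 0.5111·0.0000] = 0.0000; exercise value = 0.0000 ≤ continuation, so V_ud = 0.0000
Node dd (S = 93.15): continuation = 1/1.12·[0.4889·0.0000 + 0.5111·23.1650] = 10.5713; exercise value = 13.8500 > continuation, so V_dd = 13.8500 (exercise)
Node u (S = 155.2): continuation = 1/1.12·[0.4889·0.0000 + 0.5111·0.0000] = 0.0000; exercise value = 0.0000 ≤ continuation, so V_u = 0.0000
Node d (S = 103.5): continuation = 1/1.12·[0.4889·0.0000 + 0.5111·13.8500] = 6.3204; exercise value = 3.5000 ≤ continuation, so V_d = 6.3204
Node 0 (S = 115): continuation = 1/1.12·[0.4889·0.0000 + 0.5111·6.3204] = 2.8843; exercise value = 0.0000 ≤ continuation, so V_0 = 2.8843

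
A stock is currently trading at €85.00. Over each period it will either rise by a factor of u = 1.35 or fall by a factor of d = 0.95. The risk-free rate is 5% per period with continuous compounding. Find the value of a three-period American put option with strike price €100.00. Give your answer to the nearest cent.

Risk-neutral probability p = (e^0.05 − 0.95)/(1.35 − 0.95) = 0.1013/0.4000 = 0.2532
Terminal stock prices: S_uuu = 209.1, S_uud = 147.2, S_udd = 103.6, S_ddd = 72.88
Terminal payoffs (K − S): max(-109.1, 0) = 0, max(-47.17, 0) = 0, max(-3.562, 0) = 0, max(27.12, 0) = 27.12
Node uu (S = 154.9): continuation = e^(−0.05)·[0.2532·0.0000 + 0.7468·0.0000] = 0.0000; exercise value = 0.0000 ≤ continuation, so V_uu = 0.0000
Node ud (S = 109): continuation = e^(−0.05)·[0.2532·0.0000 + 0.7468·0.0000] = 0.0000; exercise value = 0.0000 ≤ continuation, so V_ud = 0.0000
Node dd (S = 76.71): continuation = e^(−0.05)·[0.2532·0.0000 + 0.7468·27.1231] = 19.2682; exercise value = 23.2875 > continuation, so V_dd = 23.2875 (exercise)
Node u (S = 114.8): continuation = e^(−0.05)·[0.2532·0.0000 + 0.7468·0.0000] = 0.0000; exercise value = 0.0000 ≤ continuation, so V_u = 0.0000
Node d (S = 80.75): continuation = e^(−0.05)·[0.2532·0.0000 + 0.7468·23.2875] = 16.5434; exercise value = 19.2500 > continuation, so V_d = 19.2500 (exercise)
Node 0 (S = 85): continuation = e^(−0.05)·[0.2532·0.0000 + 0.7468·19.2500] = 13.6752; exercise value = 15.0000 > continuation, so V_0 = 15.0000 (exercise)

€15.00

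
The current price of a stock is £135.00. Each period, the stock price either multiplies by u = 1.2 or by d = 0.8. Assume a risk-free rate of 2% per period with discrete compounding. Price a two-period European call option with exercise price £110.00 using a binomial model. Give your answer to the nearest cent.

Risk-neutral probability p = (1 + 0.02 − 0.8)/(1.2 − 0.8) = 0.2200/0.4000 = 0.5500
Terminal stock prices: S_uu = 194.4, S_ud = 129.6, S_dd = 86.4
Terminal payoffs (S − K): max(84.4, 0) = 84.4, max(19.6, 0) = 19.6, max(-23.6, 0) = 0
Node u (S = 162): V_u = 1/1.02·[0.5500·84.4000 + 0.4500·19.6000] = 54.1569
Node d (S = 108): V_d = 1/1.02·[0.5500·19.6000 + 0.4500·0.0000] = 10.5686
Node 0 (S = 135): V_0 = 1/1.02·[0.5500·54.1569 + 0.4500·10.5686] = 33.8649

£33.86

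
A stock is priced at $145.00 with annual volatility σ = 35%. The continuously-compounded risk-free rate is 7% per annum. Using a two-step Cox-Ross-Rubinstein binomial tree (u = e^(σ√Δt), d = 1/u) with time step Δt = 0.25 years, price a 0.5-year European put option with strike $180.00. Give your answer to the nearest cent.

$35.19

CRR parameters: u = e^(σ√Δt) = e^(0.35·√0.25) = 1.1912, d = 1/u = 0.8395
Per-period rate: rΔt = 0.07·0.25 = 0.0175, so R = e^0.0175 = 1.0177
Risk-neutral probability p = (e^0.0175 − 0.8395)/(1.1912 − 0.8395) = 0.1782/0.3518 = 0.5065
Terminal stock prices: S_uu = 205.8, S_ud = 145, S_dd = 102.2
Terminal payoffs (K − S): max(-25.76, 0) = 0, max(35, 0) = 35, max(77.82, 0) = 77.82
Node u (S = 172.7): V_u = e^(−0.0175)·[0.5065·0.0000 + 0.4935·35.0000] = 16.9713
Node d (S = 121.7): V_d = e^(−0.0175)·[0.5065·35.0000 + 0.4935·77.8202] = 55.1561
Node 0 (S = 145): V_0 = e^(−0.0175)·[0.5065·16.9713 + 0.4935·55.1561] = 35.1925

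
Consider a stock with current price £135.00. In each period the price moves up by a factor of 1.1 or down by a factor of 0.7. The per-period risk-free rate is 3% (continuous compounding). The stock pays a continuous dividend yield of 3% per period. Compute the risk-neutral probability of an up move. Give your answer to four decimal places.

Per-period risk-free factor R = e^0.03 = 1.0305; dividend-adjusted growth = e^(0.03−0.03) = 1.0000.
Risk-neutral probability p = (1.0000 − 0.7)/(1.1 − 0.7) = 0.3000/0.4000 = 0.7500

p = 0.7500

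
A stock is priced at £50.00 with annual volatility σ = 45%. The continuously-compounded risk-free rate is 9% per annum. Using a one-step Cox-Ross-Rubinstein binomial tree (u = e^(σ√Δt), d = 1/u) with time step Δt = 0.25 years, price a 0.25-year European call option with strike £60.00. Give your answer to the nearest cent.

£1.26

CRR parameters: u = e^(σ√Δt) = e^(0.45·√0.25) = 1.2523, d = 1/u = 0.7985
Per-period rate: rΔt = 0.09·0.25 = 0.0225, so R = e^0.0225 = 1.0228
Risk-neutral probability p = (e^0.0225 − 0.7985)/(1.2523 − 0.7985) = 0.2242/0.4538 = 0.4941
Terminal stock prices: S_u = 62.62, S_d = 39.93
Terminal payoffs (S − K): max(2.616, 0) = 2.616, max(-20.07, 0) = 0
Node 0 (S = 50): V_0 = e^(−0.0225)·[0.4941·2.6161 + 0.5059·0.0000] = 1.2639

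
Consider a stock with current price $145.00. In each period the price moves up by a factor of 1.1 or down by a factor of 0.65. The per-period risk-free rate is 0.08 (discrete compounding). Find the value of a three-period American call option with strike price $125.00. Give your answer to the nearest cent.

Risk-neutral probability p = (1 + 0.08 − 0.65)/(1.1 − 0.65) = 0.4300/0.4500 = 0.9556
Terminal stock prices: S_uuu = 193, S_uud = 114, S_udd = 67.39, S_ddd = 39.82
Terminal payoffs (S − K): max(68, 0) = 68, max(-10.96, 0) = 0, max(-57.61, 0) = 0, max(-85.18, 0) = 0
Node uu (S = 175.5): continuation = 1/1.08·[0.9556·67.9950 + 0.0444·0.0000] = 60.1602; exercise value = 50.4500 ≤ continuation, so V_uu = 60.1602
Node ud (S = 103.7): continuation = 1/1.08·[0.9556·0.0000 + 0.0444·0.0000] = 0.0000; exercise value = 0.0000 ≤ continuation, so V_ud = 0.0000
Node dd (S = 61.26): continuation = 1/1.08·[0.9556·0.0000 + 0.0444·0.0000] = 0.0000; exercise value = 0.0000 ≤ continuation, so V_dd = 0.0000
Node u (S = 159.5): continuation = 1/1.08·[0.9556·60.1602 + 0.0444·0.0000] = 53.2281; exercise value = 34.5000 ≤ continuation, so V_u = 53.2281
Node d (S = 94.25): continuation = 1/1.08·[0.9556·0.0000 + 0.0444·0.0000] = 0.0000; exercise value = 0.0000 ≤ continuation, so V_d = 0.0000
Node 0 (S = 145): continuation = 1/1.08·[0.9556·53.2281 + 0.0444·0.0000] = 47.0949; exercise value = 20.0000 ≤ continuation, so V_0 = 47.0949

$47.09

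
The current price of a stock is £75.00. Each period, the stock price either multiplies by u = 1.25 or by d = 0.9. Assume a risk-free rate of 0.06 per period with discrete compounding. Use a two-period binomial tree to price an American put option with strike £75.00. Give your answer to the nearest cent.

Risk-neutral probability p = (1 + 0.06 − 0.9)/(1.25 − 0.9) = 0.1600/0.3500 = 0.4571
Terminal stock prices: S_uu = 117.2, S_ud = 84.38, S_dd = 60.75
Terminal payoffs (K − S): max(-42.19, 0) = 0, max(-9.375, 0) = 0, max(14.25, 0) = 14.25
Node u (S = 93.75): continuation = 1/1.06·[0.4571·0.0000 + 0.5429·0.0000] = 0.0000; exercise value = 0.0000 ≤ continuation, so V_u = 0.0000
Node d (S = 67.5): continuation = 1/1.06·[0.4571·0.0000 + 0.5429·14.2500] = 7.2978; exercise value = 7.5000 > continuation, so V_d = 7.5000 (exercise)
Node 0 (S = 75): continuation = 1/1.06·[0.4571·0.0000 + 0.5429·7.5000] = 3.8410; exercise value = 0.0000 ≤ continuation, so V_0 = 3.8410

£3.84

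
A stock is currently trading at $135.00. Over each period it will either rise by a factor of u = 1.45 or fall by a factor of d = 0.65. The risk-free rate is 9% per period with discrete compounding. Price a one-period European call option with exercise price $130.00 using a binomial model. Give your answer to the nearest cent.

$33.18

Risk-neutral probability p = (1 + 0.09 − 0.65)/(1.45 − 0.65) = 0.4400/0.8000 = 0.5500
Terminal stock prices: S_u = 195.8, S_d = 87.75
Terminal payoffs (S − K): max(65.75, 0) = 65.75, max(-42.25, 0) = 0
Node 0 (S = 135): V_0 = 1/1.09·[0.5500·65.7500 + 0.4500·0.0000] = 33.1766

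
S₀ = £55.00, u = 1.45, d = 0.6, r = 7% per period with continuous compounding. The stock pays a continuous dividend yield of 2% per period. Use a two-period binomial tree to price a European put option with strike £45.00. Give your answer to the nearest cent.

Per-period risk-free factor R = e^0.07 = 1.0725; dividend-adjusted growth = e^(0.07−0.02) = 1.0513.
Risk-neutral probability p = (1.0513 − 0.6)/(1.45 − 0.6) = 0.4513/0.8500 = 0.5309
Terminal stock prices: S_uu = 115.6, S_ud = 47.85, S_dd = 19.8
Terminal payoffs (K − S): max(-70.64, 0) = 0, max(-2.85, 0) = 0, max(25.2, 0) = 25.2
Node u (S = 79.75): V_u = e^(−0.07)·[0.5309·0.0000 + 0.4691·0.0000] = 0.0000
Node d (S = 33): V_d = e^(−0.07)·[0.5309·0.0000 + 0.4691·25.2000] = 11.0220
Node 0 (S = 55): V_0 = e^(−0.07)·[0.5309·0.0000 + 0.4691·11.0220] = 4.8208

£4.82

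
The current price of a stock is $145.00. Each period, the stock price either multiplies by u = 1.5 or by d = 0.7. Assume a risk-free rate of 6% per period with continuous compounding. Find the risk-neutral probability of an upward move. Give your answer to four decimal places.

p = 0.4523

Risk-neutral probability p = (e^0.06 − 0.7)/(1.5 − 0.7) = 0.3618/0.8000 = 0.4523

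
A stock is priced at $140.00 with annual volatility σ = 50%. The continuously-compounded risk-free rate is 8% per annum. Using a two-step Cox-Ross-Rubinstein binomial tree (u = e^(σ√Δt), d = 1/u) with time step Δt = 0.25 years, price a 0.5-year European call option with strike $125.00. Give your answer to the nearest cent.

CRR parameters: u = e^(σ√Δt) = e^(0.5·√0.25) = 1.2840, d = 1/u = 0.7788
Per-period rate: rΔt = 0.08·0.25 = 0.02, so R = e^0.02 = 1.0202
Risk-neutral probability p = (e^0.02 − 0.7788)/(1.2840 − 0.7788) = 0.2414/0.5052 = 0.4778
Terminal stock prices: S_uu = 230.8, S_ud = 140, S_dd = 84.91
Terminal payoffs (S − K): max(105.8, 0) = 105.8, max(15, 0) = 15, max(-40.09, 0) = 0
Node u (S = 179.8): V_u = e^(−0.02)·[0.4778·105.8210 + 0.5222·15.0000] = 57.2387
Node d (S = 109): V_d = e^(−0.02)·[0.4778·15.0000 + 0.5222·0.0000] = 7.0252
Node 0 (S = 140): V_0 = e^(−0.02)·[0.4778·57.2387 + 0.5222·7.0252] = 30.4035

$30.40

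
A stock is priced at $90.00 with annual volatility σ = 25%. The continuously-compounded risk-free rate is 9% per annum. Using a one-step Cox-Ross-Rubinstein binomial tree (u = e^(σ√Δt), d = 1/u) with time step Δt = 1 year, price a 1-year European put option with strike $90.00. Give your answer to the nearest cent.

CRR parameters: u = e^(σ√Δt) = e^(0.25·√1) = 1.2840, d = 1/u = 0.7788
Per-period rate: rΔt = 0.09·1 = 0.09, so R = e^0.09 = 1.0942
Risk-neutral probability p = (e^0.09 − 0.7788)/(1.2840 − 0.7788) = 0.3154/0.5052 = 0.6242
Terminal stock prices: S_u = 115.6, S_d = 70.09
Terminal payoffs (K − S): max(-25.56, 0) = 0, max(19.91, 0) = 19.91
Node 0 (S = 90): V_0 = e^(−0.09)·[0.6242·0.0000 + 0.3758·19.9079] = 6.8370

$6.84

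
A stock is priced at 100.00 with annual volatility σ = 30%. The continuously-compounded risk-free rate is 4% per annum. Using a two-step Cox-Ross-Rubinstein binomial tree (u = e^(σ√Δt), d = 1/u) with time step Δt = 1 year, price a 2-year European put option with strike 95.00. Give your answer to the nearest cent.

CRR parameters: u = e^(σ√Δt) = e^(0.3·√1) = 1.3499, d = 1/u = 0.7408
Per-period rate: rΔt = 0.04·1 = 0.04, so R = e^0.04 = 1.0408
Risk-neutral probability p = (e^0.04 − 0.7408)/(1.3499 − 0.7408) = 0.3000/0.6090 = 0.4926
Terminal stock prices: S_uu = 182.2, S_ud = 100, S_dd = 54.88
Terminal payoffs (K − S): max(-87.21, 0) = 0, max(-5, 0) = 0, max(40.12, 0) = 40.12
Node u (S = 135): V_u = e^(−0.04)·[0.4926·0.0000 + 0.5074·0.0000] = 0.0000
Node d (S = 74.08): V_d = e^(−0.04)·[0.4926·0.0000 + 0.5074·40.1188] = 19.5594
Node 0 (S = 100): V_0 = e^(−0.04)·[0.4926·0.0000 + 0.5074·19.5594] = 9.5360

9.54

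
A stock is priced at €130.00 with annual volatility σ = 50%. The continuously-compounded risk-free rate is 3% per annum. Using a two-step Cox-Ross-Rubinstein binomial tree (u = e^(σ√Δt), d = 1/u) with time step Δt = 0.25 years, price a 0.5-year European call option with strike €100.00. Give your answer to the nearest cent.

€37.73

CRR parameters: u = e^(σ√Δt) = e^(0.5·√0.25) = 1.2840, d = 1/u = 0.7788
Per-period rate: rΔt = 0.03·0.25 = 0.0075, so R = e^0.0075 = 1.0075
Risk-neutral probability p = (e^0.0075 − 0.7788)/(1.2840 − 0.7788) = 0.2287/0.5052 = 0.4527
Terminal stock prices: S_uu = 214.3, S_ud = 130, S_dd = 78.85
Terminal payoffs (S − K): max(114.3, 0) = 114.3, max(30, 0) = 30, max(-21.15, 0) = 0
Node u (S = 166.9): V_u = e^(−0.0075)·[0.4527·114.3338 + 0.5473·30.0000] = 67.6705
Node d (S = 101.2): V_d = e^(−0.0075)·[0.4527·30.0000 + 0.5473·0.0000] = 13.4802
Node 0 (S = 130): V_0 = e^(−0.0075)·[0.4527·67.6705 + 0.5473·13.4802] = 37.7294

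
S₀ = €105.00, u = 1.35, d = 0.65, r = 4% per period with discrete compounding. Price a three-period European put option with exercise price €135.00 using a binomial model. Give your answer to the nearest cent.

€33.98

Risk-neutral probability p = (1 + 0.04 − 0.65)/(1.35 − 0.65) = 0.3900/0.7000 = 0.5571
Terminal stock prices: S_uuu = 258.3, S_uud = 124.4, S_udd = 59.89, S_ddd = 28.84
Terminal payoffs (K − S): max(-123.3, 0) = 0, max(10.61, 0) = 10.61, max(75.11, 0) = 75.11, max(106.2, 0) = 106.2
Node uu (S = 191.4): V_uu = 1/1.04·[0.5571·0.0000 + 0.4429·10.6144] = 4.5199
Node ud (S = 92.14): V_ud = 1/1.04·[0.5571·10.6144 + 0.4429·75.1106] = 37.6702
Node dd (S = 44.36): V_dd = 1/1.04·[0.5571·75.1106 + 0.4429·106.1644] = 85.4452
Node u (S = 141.8): V_u = 1/1.04·[0.5571·4.5199 + 0.4429·37.6702] = 18.4622
Node d (S = 68.25): V_d = 1/1.04·[0.5571·37.6702 + 0.4429·85.4452] = 56.5651
Node 0 (S = 105): V_0 = 1/1.04·[0.5571·18.4622 + 0.4429·56.5651] = 33.9773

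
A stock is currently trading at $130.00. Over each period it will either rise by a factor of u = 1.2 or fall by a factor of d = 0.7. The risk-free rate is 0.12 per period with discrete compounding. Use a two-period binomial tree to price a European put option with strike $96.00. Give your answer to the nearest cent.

$0.66

Risk-neutral probability p = (1 + 0.12 − 0.7)/(1.2 − 0.7) = 0.4200/0.5000 = 0.8400
Terminal stock prices: S_uu = 187.2, S_ud = 109.2, S_dd = 63.7
Terminal payoffs (K − S): max(-91.2, 0) = 0, max(-13.2, 0) = 0, max(32.3, 0) = 32.3
Node u (S = 156): V_u = 1/1.12·[0.8400·0.0000 + 0.1600·0.0000] = 0.0000
Node d (S = 91): V_d = 1/1.12·[0.8400·0.0000 + 0.1600·32.3000] = 4.6143
Node 0 (S = 130): V_0 = 1/1.12·[0.8400·0.0000 + 0.1600·4.6143] = 0.6592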